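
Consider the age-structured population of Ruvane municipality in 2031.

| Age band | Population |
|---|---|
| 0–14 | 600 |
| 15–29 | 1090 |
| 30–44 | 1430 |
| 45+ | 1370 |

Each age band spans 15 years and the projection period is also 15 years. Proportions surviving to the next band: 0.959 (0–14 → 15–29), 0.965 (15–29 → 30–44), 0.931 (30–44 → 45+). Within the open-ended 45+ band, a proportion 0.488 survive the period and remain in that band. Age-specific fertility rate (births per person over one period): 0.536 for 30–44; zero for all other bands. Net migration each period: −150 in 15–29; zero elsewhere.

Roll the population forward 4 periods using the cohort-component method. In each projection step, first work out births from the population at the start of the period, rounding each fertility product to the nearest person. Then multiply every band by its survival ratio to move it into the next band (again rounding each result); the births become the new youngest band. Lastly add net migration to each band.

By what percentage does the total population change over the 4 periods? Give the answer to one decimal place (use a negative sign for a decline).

-57.3

Call the bands 1 to 4, youngest first.
After projecting period 1:
Births: 1430 × 0.536 = 766
Band 2: 600 × 0.959 = 575
Band 3: 1090 × 0.965 = 1052
Band 4: 1430 × 0.931 + 1370 × 0.488 = 1331 + 669 = 2000
Net migration: Band 2 − 150 → 425
→ [766, 425, 1052, 2000]
After projecting period 2:
Births: 1052 × 0.536 = 564
Band 2: 766 × 0.959 = 735
Band 3: 425 × 0.965 = 410
Band 4: 1052 × 0.931 + 2000 × 0.488 = 979 + 976 = 1955
Net migration: Band 2 − 150 → 585
→ [564, 585, 410, 1955]
After projecting period 3:
Births: 410 × 0.536 = 220
Band 2: 564 × 0.959 = 541
Band 3: 585 × 0.965 = 565
Band 4: 410 × 0.931 + 1955 × 0.488 = 382 + 954 = 1336
Net migration: Band 2 − 150 → 391
→ [220, 391, 565, 1336]
After projecting period 4:
Births: 565 × 0.536 = 303
Band 2: 220 × 0.959 = 211
Band 3: 391 × 0.965 = 377
Band 4: 565 × 0.931 + 1336 × 0.488 = 526 + 652 = 1178
Net migration: Band 2 − 150 → 61
→ [303, 61, 377, 1178]
Total: 4490 → 1919; change = -2571; percentage change = -57.3%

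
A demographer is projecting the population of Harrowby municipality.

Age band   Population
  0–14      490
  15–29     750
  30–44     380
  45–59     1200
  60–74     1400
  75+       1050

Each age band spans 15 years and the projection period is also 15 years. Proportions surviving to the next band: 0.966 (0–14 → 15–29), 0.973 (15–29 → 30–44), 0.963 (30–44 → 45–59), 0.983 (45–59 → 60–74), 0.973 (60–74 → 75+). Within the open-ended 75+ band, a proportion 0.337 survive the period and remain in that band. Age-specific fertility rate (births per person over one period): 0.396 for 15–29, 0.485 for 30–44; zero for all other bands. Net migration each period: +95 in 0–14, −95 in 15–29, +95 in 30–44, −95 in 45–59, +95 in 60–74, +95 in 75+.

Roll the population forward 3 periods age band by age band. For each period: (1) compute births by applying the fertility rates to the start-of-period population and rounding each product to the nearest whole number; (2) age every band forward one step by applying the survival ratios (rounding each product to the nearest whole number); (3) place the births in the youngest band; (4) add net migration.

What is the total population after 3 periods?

Let group 1 be 0–14 through group 6 = 75+.
— Period 1 —
Births: 750 × 0.396 = 297 ; 380 × 0.485 = 184 → 481
Group 2: 490 × 0.966 = 473
Group 3: 750 × 0.973 = 730
Group 4: 380 × 0.963 = 366
Group 5: 1200 × 0.983 = 1180
Group 6: 1400 × 0.973 + 1050 × 0.337 = 1362 + 354 = 1716
Net migration: Group 1 + 95 → 576; Group 2 − 95 → 378; Group 3 + 95 → 825; Group 4 − 95 → 271; Group 5 + 95 → 1275; Group 6 + 95 → 1811
→ [576, 378, 825, 271, 1275, 1811]
— Period 2 —
Births: 378 × 0.396 = 150 ; 825 × 0.485 = 400 → 550
Group 2: 576 × 0.966 = 556
Group 3: 378 × 0.973 = 368
Group 4: 825 × 0.963 = 794
Group 5: 271 × 0.983 = 266
Group 6: 1275 × 0.973 + 1811 × 0.337 = 1241 + 610 = 1851
Net migration: Group 1 + 95 → 645; Group 2 − 95 → 461; Group 3 + 95 → 463; Group 4 − 95 → 699; Group 5 + 95 → 361; Group 6 + 95 → 1946
→ [645, 461, 463, 699, 361, 1946]
— Period 3 —
Births: 461 × 0.396 = 183 ; 463 × 0.485 = 225 → 408
Group 2: 645 × 0.966 = 623
Group 3: 461 × 0.973 = 449
Group 4: 463 × 0.963 = 446
Group 5: 699 × 0.983 = 687
Group 6: 361 × 0.973 + 1946 × 0.337 = 351 + 656 = 1007
Net migration: Group 1 + 95 → 503; Group 2 − 95 → 528; Group 3 + 95 → 544; Group 4 − 95 → 351; Group 5 + 95 → 782; Group 6 + 95 → 1102
→ [503, 528, 544, 351, 782, 1102]
Total after period 3: 503 + 528 + 544 + 351 + 782 + 1102 = 3810

3810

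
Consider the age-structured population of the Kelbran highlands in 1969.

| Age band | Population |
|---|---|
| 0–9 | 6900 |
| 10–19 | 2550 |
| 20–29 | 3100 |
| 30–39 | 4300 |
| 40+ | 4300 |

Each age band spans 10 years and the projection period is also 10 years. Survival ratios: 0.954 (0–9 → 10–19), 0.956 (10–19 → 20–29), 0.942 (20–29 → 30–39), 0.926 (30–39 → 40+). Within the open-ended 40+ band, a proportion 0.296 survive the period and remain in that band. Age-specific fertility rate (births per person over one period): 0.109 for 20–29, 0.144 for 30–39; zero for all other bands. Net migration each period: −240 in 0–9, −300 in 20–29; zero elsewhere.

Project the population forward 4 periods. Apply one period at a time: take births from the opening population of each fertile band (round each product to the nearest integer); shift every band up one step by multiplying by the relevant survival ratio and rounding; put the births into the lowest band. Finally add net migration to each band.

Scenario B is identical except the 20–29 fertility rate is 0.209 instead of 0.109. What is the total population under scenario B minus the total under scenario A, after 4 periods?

1128

— Period 1 —
Births: 3100 × 0.109 = 338  |  4300 × 0.144 = 619 — total 957
10–19: 6900 × 0.954 = 6583
20–29: 2550 × 0.956 = 2438
30–39: 3100 × 0.942 = 2920
40+: 4300 × 0.926 + 4300 × 0.296 = 3982 + 1273 = 5255
Net migration: 0–9 − 240 → 717; 20–29 − 300 → 2138
Population now: 0–9=717, 10–19=6583, 20–29=2138, 30–39=2920, 40+=5255
— Period 2 —
Births: 2138 × 0.109 = 233  |  2920 × 0.144 = 420 — total 653
10–19: 717 × 0.954 = 684
20–29: 6583 × 0.956 = 6293
30–39: 2138 × 0.942 = 2014
40+: 2920 × 0.926 + 5255 × 0.296 = 2704 + 1555 = 4259
Net migration: 0–9 − 240 → 413; 20–29 − 300 → 5993
Population now: 0–9=413, 10–19=684, 20–29=5993, 30–39=2014, 40+=4259
— Period 3 —
Births: 5993 × 0.109 = 653  |  2014 × 0.144 = 290 — total 943
10–19: 413 × 0.954 = 394
20–29: 684 × 0.956 = 654
30–39: 5993 × 0.942 = 5645
40+: 2014 × 0.926 + 4259 × 0.296 = 1865 + 1261 = 3126
Net migration: 0–9 − 240 → 703; 20–29 − 300 → 354
Population now: 0–9=703, 10–19=394, 20–29=354, 30–39=5645, 40+=3126
— Period 4 —
Births: 354 × 0.109 = 39  |  5645 × 0.144 = 813 — total 852
10–19: 703 × 0.954 = 671
20–29: 394 × 0.956 = 377
30–39: 354 × 0.942 = 333
40+: 5645 × 0.926 + 3126 × 0.296 = 5227 + 925 = 6152
Net migration: 0–9 − 240 → 612; 20–29 − 300 → 77
Population now: 0–9=612, 10–19=671, 20–29=77, 30–39=333, 40+=6152
Scenario A total after 4 periods: 7845
Scenario B projection —
— Period 1 —
Births: 3100 × 0.209 = 648  |  4300 × 0.144 = 619 — total 1267
10–19: 6900 × 0.954 = 6583
20–29: 2550 × 0.956 = 2438
30–39: 3100 × 0.942 = 2920
40+: 4300 × 0.926 + 4300 × 0.296 = 3982 + 1273 = 5255
Net migration: 0–9 − 240 → 1027; 20–29 − 300 → 2138
Population now: 0–9=1027, 10–19=6583, 20–29=2138, 30–39=2920, 40+=5255
— Period 2 —
Births: 2138 × 0.209 = 447  |  2920 × 0.144 = 420 — total 867
10–19: 1027 × 0.954 = 980
20–29: 6583 × 0.956 = 6293
30–39: 2138 × 0.942 = 2014
40+: 2920 × 0.926 + 5255 × 0.296 = 2704 + 1555 = 4259
Net migration: 0–9 − 240 → 627; 20–29 − 300 → 5993
Population now: 0–9=627, 10–19=980, 20–29=5993, 30–39=2014, 40+=4259
— Period 3 —
Births: 5993 × 0.209 = 1253  |  2014 × 0.144 = 290 — total 1543
10–19: 627 × 0.954 = 598
20–29: 980 × 0.956 = 937
30–39: 5993 × 0.942 = 5645
40+: 2014 × 0.926 + 4259 × 0.296 = 1865 + 1261 = 3126
Net migration: 0–9 − 240 → 1303; 20–29 − 300 → 637
Population now: 0–9=1303, 10–19=598, 20–29=637, 30–39=5645, 40+=3126
— Period 4 —
Births: 637 × 0.209 = 133  |  5645 × 0.144 = 813 — total 946
10–19: 1303 × 0.954 = 1243
20–29: 598 × 0.956 = 572
30–39: 637 × 0.942 = 600
40+: 5645 × 0.926 + 3126 × 0.296 = 5227 + 925 = 6152
Net migration: 0–9 − 240 → 706; 20–29 − 300 → 272
Population now: 0–9=706, 10–19=1243, 20–29=272, 30–39=600, 40+=6152
Scenario B total after 4 periods: 8973
Difference B − A = 8973 − 7845 = 1128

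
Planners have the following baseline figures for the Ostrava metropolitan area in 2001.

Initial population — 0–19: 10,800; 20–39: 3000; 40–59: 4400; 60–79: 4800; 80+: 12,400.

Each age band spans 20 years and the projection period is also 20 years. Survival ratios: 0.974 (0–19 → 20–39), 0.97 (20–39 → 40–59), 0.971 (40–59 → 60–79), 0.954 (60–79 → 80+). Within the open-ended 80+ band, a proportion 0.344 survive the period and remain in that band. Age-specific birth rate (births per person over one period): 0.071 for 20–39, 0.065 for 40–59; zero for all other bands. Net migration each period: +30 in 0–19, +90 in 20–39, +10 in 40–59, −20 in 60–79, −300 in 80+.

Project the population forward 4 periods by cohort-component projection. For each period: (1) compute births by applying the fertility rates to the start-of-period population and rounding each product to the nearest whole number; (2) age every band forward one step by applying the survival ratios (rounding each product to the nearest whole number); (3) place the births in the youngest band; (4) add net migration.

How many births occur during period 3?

713

Call the groups 1 to 5, youngest first.
Period 1.
Births: 3000 * 0.071 = 213 ; 4400 * 0.065 = 286 → 499
Group 2: 10800 * 0.974 = 10519
Group 3: 3000 * 0.97 = 2910
Group 4: 4400 * 0.971 = 4272
Group 5: 4800 * 0.954 + 12400 * 0.344 = 4579 + 4266 = 8845
Net migration: Group 1 + 30 → 529; Group 2 + 90 → 10609; Group 3 + 10 → 2920; Group 4 − 20 → 4252; Group 5 − 300 → 8545
Giving 529 / 10609 / 2920 / 4252 / 8545.
Period 2.
Births: 10609 * 0.071 = 753 ; 2920 * 0.065 = 190 → 943
Group 2: 529 * 0.974 = 515
Group 3: 10609 * 0.97 = 10291
Group 4: 2920 * 0.971 = 2835
Group 5: 4252 * 0.954 + 8545 * 0.344 = 4056 + 2939 = 6995
Net migration: Group 1 + 30 → 973; Group 2 + 90 → 605; Group 3 + 10 → 10301; Group 4 − 20 → 2815; Group 5 − 300 → 6695
Giving 973 / 605 / 10301 / 2815 / 6695.
Period 3.
Births: 605 * 0.071 = 43 ; 10301 * 0.065 = 670 → 713
Group 2: 973 * 0.974 = 948
Group 3: 605 * 0.97 = 587
Group 4: 10301 * 0.971 = 10002
Group 5: 2815 * 0.954 + 6695 * 0.344 = 2686 + 2303 = 4989
Net migration: Group 1 + 30 → 743; Group 2 + 90 → 1038; Group 3 + 10 → 597; Group 4 − 20 → 9982; Group 5 − 300 → 4689
Giving 743 / 1038 / 597 / 9982 / 4689.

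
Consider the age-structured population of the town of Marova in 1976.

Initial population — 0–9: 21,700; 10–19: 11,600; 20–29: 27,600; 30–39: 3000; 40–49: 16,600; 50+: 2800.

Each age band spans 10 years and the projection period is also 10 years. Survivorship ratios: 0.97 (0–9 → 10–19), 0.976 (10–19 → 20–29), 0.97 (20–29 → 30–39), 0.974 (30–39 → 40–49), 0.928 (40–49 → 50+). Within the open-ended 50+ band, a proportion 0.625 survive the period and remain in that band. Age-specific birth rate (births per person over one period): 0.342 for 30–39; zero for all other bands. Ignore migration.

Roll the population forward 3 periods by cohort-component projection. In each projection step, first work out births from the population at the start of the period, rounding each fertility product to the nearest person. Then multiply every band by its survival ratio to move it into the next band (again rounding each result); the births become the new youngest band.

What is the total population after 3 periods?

Numbering the groups 1..6 from youngest to oldest:
Period 1.
Births: 3000 × 0.342 = 1026
Group 2: 21700 × 0.97 = 21049
Group 3: 11600 × 0.976 = 11322
Group 4: 27600 × 0.97 = 26772
Group 5: 3000 × 0.974 = 2922
Group 6: 16600 × 0.928 + 2800 × 0.625 = 15405 + 1750 = 17155
End of period: [1026, 21049, 11322, 26772, 2922, 17155]
Period 2.
Births: 26772 × 0.342 = 9156
Group 2: 1026 × 0.97 = 995
Group 3: 21049 × 0.976 = 20544
Group 4: 11322 × 0.97 = 10982
Group 5: 26772 × 0.974 = 26076
Group 6: 2922 × 0.928 + 17155 × 0.625 = 2712 + 10722 = 13434
End of period: [9156, 995, 20544, 10982, 26076, 13434]
Period 3.
Births: 10982 × 0.342 = 3756
Group 2: 9156 × 0.97 = 8881
Group 3: 995 × 0.976 = 971
Group 4: 20544 × 0.97 = 19928
Group 5: 10982 × 0.974 = 10696
Group 6: 26076 × 0.928 + 13434 × 0.625 = 24199 + 8396 = 32595
End of period: [3756, 8881, 971, 19928, 10696, 32595]
Total after period 3: 3756 + 8881 + 971 + 19928 + 10696 + 32595 = 76827

76827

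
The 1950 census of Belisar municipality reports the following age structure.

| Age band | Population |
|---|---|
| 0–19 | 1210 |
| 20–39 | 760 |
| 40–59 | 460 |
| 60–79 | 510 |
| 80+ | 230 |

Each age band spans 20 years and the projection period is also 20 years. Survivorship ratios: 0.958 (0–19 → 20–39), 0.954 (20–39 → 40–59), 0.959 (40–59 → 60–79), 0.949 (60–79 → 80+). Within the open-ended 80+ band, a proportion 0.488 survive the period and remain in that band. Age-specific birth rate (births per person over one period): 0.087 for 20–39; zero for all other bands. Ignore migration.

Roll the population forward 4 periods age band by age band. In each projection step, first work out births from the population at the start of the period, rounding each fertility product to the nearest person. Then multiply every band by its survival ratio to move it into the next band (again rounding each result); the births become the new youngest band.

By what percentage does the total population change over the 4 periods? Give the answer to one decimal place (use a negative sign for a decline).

-47.6

— Period 1 —
Births: 760 × 0.087 = 66
20–39: 1210 × 0.958 = 1159
40–59: 760 × 0.954 = 725
60–79: 460 × 0.959 = 441
80+: 510 × 0.949 + 230 × 0.488 = 484 + 112 = 596
Population now: 0–19=66, 20–39=1159, 40–59=725, 60–79=441, 80+=596
— Period 2 —
Births: 1159 × 0.087 = 101
20–39: 66 × 0.958 = 63
40–59: 1159 × 0.954 = 1106
60–79: 725 × 0.959 = 695
80+: 441 × 0.949 + 596 × 0.488 = 419 + 291 = 710
Population now: 0–19=101, 20–39=63, 40–59=1106, 60–79=695, 80+=710
— Period 3 —
Births: 63 × 0.087 = 5
20–39: 101 × 0.958 = 97
40–59: 63 × 0.954 = 60
60–79: 1106 × 0.959 = 1061
80+: 695 × 0.949 + 710 × 0.488 = 660 + 346 = 1006
Population now: 0–19=5, 20–39=97, 40–59=60, 60–79=1061, 80+=1006
— Period 4 —
Births: 97 × 0.087 = 8
20–39: 5 × 0.958 = 5
40–59: 97 × 0.954 = 93
60–79: 60 × 0.959 = 58
80+: 1061 × 0.949 + 1006 × 0.488 = 1007 + 491 = 1498
Population now: 0–19=8, 20–39=5, 40–59=93, 60–79=58, 80+=1498
Total: 3170 → 1662; change = -1508; percentage change = -47.6%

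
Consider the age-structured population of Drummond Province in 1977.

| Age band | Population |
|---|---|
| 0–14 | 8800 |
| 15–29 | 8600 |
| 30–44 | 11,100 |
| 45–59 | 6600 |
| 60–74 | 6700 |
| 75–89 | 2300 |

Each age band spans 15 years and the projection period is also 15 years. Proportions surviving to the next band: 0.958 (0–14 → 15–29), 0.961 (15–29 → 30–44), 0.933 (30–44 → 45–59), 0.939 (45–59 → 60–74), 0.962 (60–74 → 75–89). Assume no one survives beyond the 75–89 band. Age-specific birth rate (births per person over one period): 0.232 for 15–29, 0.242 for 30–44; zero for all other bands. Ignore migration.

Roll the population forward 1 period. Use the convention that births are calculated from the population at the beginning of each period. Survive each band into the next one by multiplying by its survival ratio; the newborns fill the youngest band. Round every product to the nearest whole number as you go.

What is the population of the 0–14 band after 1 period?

4681

Period 1:
Births: 8600 × 0.232 = 1995, 11100 × 0.242 = 2686 → 4681
15–29: 8800 × 0.958 = 8430
30–44: 8600 × 0.961 = 8265
45–59: 11100 × 0.933 = 10356
60–74: 6600 × 0.939 = 6197
75–89: 6700 × 0.962 = 6445
End of period: [4681, 8430, 8265, 10356, 6197, 6445]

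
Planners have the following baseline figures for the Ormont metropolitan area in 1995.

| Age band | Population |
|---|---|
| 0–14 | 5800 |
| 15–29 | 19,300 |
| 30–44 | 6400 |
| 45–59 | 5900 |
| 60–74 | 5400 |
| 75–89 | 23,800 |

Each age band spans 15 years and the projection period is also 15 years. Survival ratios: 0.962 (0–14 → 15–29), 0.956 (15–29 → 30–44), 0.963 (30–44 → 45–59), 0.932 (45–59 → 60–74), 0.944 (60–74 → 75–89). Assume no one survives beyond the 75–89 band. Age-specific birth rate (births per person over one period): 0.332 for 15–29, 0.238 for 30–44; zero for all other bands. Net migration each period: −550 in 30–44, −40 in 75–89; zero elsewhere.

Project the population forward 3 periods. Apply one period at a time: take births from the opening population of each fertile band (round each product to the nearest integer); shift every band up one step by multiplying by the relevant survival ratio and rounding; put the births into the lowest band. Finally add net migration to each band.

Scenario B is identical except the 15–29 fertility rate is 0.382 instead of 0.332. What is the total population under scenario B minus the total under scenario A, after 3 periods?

[period 1]
Births: 19300 × 0.332 = 6408, 6400 × 0.238 = 1523 → 7931
15–29: 5800 × 0.962 = 5580
30–44: 19300 × 0.956 = 18451
45–59: 6400 × 0.963 = 6163
60–74: 5900 × 0.932 = 5499
75–89: 5400 × 0.944 = 5098
Net migration: 30–44 − 550 → 17901; 75–89 − 40 → 5058
End of period: [7931, 5580, 17901, 6163, 5499, 5058]
[period 2]
Births: 5580 × 0.332 = 1853, 17901 × 0.238 = 4260 → 6113
15–29: 7931 × 0.962 = 7630
30–44: 5580 × 0.956 = 5334
45–59: 17901 × 0.963 = 17239
60–74: 6163 × 0.932 = 5744
75–89: 5499 × 0.944 = 5191
Net migration: 30–44 − 550 → 4784; 75–89 − 40 → 5151
End of period: [6113, 7630, 4784, 17239, 5744, 5151]
[period 3]
Births: 7630 × 0.332 = 2533, 4784 × 0.238 = 1139 → 3672
15–29: 6113 × 0.962 = 5881
30–44: 7630 × 0.956 = 7294
45–59: 4784 × 0.963 = 4607
60–74: 17239 × 0.932 = 16067
75–89: 5744 × 0.944 = 5422
Net migration: 30–44 − 550 → 6744; 75–89 − 40 → 5382
End of period: [3672, 5881, 6744, 4607, 16067, 5382]
Scenario A total after 3 periods: 42353
Scenario B projection —
[period 1]
Births: 19300 × 0.382 = 7373, 6400 × 0.238 = 1523 → 8896
15–29: 5800 × 0.962 = 5580
30–44: 19300 × 0.956 = 18451
45–59: 6400 × 0.963 = 6163
60–74: 5900 × 0.932 = 5499
75–89: 5400 × 0.944 = 5098
Net migration: 30–44 − 550 → 17901; 75–89 − 40 → 5058
End of period: [8896, 5580, 17901, 6163, 5499, 5058]
[period 2]
Births: 5580 × 0.382 = 2132, 17901 × 0.238 = 4260 → 6392
15–29: 8896 × 0.962 = 8558
30–44: 5580 × 0.956 = 5334
45–59: 17901 × 0.963 = 17239
60–74: 6163 × 0.932 = 5744
75–89: 5499 × 0.944 = 5191
Net migration: 30–44 − 550 → 4784; 75–89 − 40 → 5151
End of period: [6392, 8558, 4784, 17239, 5744, 5151]
[period 3]
Births: 8558 × 0.382 = 3269, 4784 × 0.238 = 1139 → 4408
15–29: 6392 × 0.962 = 6149
30–44: 8558 × 0.956 = 8181
45–59: 4784 × 0.963 = 4607
60–74: 17239 × 0.932 = 16067
75–89: 5744 × 0.944 = 5422
Net migration: 30–44 − 550 → 7631; 75–89 − 40 → 5382
End of period: [4408, 6149, 7631, 4607, 16067, 5382]
Scenario B total after 3 periods: 44244
Difference B − A = 44244 − 42353 = 1891

1891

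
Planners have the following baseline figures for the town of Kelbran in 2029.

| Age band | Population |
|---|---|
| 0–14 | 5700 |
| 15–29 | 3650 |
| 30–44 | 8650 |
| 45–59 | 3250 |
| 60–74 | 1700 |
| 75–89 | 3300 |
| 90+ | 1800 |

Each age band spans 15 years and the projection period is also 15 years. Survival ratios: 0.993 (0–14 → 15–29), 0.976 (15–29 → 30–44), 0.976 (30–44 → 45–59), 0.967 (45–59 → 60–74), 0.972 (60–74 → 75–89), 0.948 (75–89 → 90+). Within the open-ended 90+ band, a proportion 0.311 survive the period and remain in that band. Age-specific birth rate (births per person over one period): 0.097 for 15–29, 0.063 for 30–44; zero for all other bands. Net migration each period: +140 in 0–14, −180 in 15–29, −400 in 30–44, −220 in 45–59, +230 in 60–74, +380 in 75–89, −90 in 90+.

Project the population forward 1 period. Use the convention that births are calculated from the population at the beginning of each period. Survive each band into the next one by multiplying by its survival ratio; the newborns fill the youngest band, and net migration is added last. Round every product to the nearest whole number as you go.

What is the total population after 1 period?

26906

(Bands numbered youngest = 1 to oldest = 7.)
— Period 1 —
Births: 3650 * 0.097 = 354  |  8650 * 0.063 = 545 → 899
Band 2: 5700 * 0.993 = 5660
Band 3: 3650 * 0.976 = 3562
Band 4: 8650 * 0.976 = 8442
Band 5: 3250 * 0.967 = 3143
Band 6: 1700 * 0.972 = 1652
Band 7: 3300 * 0.948 + 1800 * 0.311 = 3128 + 560 = 3688
Net migration: Band 1 + 140 → 1039; Band 2 − 180 → 5480; Band 3 − 400 → 3162; Band 4 − 220 → 8222; Band 5 + 230 → 3373; Band 6 + 380 → 2032; Band 7 − 90 → 3598
Giving 1039 / 5480 / 3162 / 8222 / 3373 / 2032 / 3598.
Total after period 1: 1039 + 5480 + 3162 + 8222 + 3373 + 2032 + 3598 = 26906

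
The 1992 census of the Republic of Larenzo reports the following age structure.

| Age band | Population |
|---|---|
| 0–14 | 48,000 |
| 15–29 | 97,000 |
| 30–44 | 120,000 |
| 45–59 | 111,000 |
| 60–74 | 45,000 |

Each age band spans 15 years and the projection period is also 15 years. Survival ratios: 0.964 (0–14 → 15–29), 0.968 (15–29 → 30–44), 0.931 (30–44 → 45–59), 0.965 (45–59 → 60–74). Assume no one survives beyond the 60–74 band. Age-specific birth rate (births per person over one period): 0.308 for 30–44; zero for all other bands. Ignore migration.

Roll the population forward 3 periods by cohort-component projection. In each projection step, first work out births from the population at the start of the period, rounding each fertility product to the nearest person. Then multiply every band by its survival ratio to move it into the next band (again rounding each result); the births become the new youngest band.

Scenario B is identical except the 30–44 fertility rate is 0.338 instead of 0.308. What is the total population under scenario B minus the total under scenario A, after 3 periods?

7418

[period 1]
Births: 120000 × 0.308 = 36960
15–29: 48000 × 0.964 = 46272
30–44: 97000 × 0.968 = 93896
45–59: 120000 × 0.931 = 111720
60–74: 111000 × 0.965 = 107115
Giving 36960 / 46272 / 93896 / 111720 / 107115.
[period 2]
Births: 93896 × 0.308 = 28920
15–29: 36960 × 0.964 = 35629
30–44: 46272 × 0.968 = 44791
45–59: 93896 × 0.931 = 87417
60–74: 111720 × 0.965 = 107810
Giving 28920 / 35629 / 44791 / 87417 / 107810.
[period 3]
Births: 44791 × 0.308 = 13796
15–29: 28920 × 0.964 = 27879
30–44: 35629 × 0.968 = 34489
45–59: 44791 × 0.931 = 41700
60–74: 87417 × 0.965 = 84357
Giving 13796 / 27879 / 34489 / 41700 / 84357.
Scenario A total after 3 periods: 202221
Scenario B projection —
[period 1]
Births: 120000 × 0.338 = 40560
15–29: 48000 × 0.964 = 46272
30–44: 97000 × 0.968 = 93896
45–59: 120000 × 0.931 = 111720
60–74: 111000 × 0.965 = 107115
Giving 40560 / 46272 / 93896 / 111720 / 107115.
[period 2]
Births: 93896 × 0.338 = 31737
15–29: 40560 × 0.964 = 39100
30–44: 46272 × 0.968 = 44791
45–59: 93896 × 0.931 = 87417
60–74: 111720 × 0.965 = 107810
Giving 31737 / 39100 / 44791 / 87417 / 107810.
[period 3]
Births: 44791 × 0.338 = 15139
15–29: 31737 × 0.964 = 30594
30–44: 39100 × 0.968 = 37849
45–59: 44791 × 0.931 = 41700
60–74: 87417 × 0.965 = 84357
Giving 15139 / 30594 / 37849 / 41700 / 84357.
Scenario B total after 3 periods: 209639
Difference B − A = 209639 − 202221 = 7418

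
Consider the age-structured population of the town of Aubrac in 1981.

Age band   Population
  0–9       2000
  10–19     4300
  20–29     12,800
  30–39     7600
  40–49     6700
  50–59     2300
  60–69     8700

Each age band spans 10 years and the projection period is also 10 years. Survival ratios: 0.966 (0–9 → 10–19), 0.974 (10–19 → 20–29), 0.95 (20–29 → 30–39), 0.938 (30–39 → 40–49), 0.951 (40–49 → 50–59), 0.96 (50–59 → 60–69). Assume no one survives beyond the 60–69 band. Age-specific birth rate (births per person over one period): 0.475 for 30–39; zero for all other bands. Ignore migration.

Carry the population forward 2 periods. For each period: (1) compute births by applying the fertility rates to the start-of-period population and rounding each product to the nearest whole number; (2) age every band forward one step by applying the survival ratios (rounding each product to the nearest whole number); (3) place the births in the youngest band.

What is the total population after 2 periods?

39427

[period 1]
Births: 7600 × 0.475 = 3610
10–19: 2000 × 0.966 = 1932
20–29: 4300 × 0.974 = 4188
30–39: 12800 × 0.95 = 12160
40–49: 7600 × 0.938 = 7129
50–59: 6700 × 0.951 = 6372
60–69: 2300 × 0.96 = 2208
Giving 3610 / 1932 / 4188 / 12160 / 7129 / 6372 / 2208.
[period 2]
Births: 12160 × 0.475 = 5776
10–19: 3610 × 0.966 = 3487
20–29: 1932 × 0.974 = 1882
30–39: 4188 × 0.95 = 3979
40–49: 12160 × 0.938 = 11406
50–59: 7129 × 0.951 = 6780
60–69: 6372 × 0.96 = 6117
Giving 5776 / 3487 / 1882 / 3979 / 11406 / 6780 / 6117.
Total after period 2: 5776 + 3487 + 1882 + 3979 + 11406 + 6780 + 6117 = 39427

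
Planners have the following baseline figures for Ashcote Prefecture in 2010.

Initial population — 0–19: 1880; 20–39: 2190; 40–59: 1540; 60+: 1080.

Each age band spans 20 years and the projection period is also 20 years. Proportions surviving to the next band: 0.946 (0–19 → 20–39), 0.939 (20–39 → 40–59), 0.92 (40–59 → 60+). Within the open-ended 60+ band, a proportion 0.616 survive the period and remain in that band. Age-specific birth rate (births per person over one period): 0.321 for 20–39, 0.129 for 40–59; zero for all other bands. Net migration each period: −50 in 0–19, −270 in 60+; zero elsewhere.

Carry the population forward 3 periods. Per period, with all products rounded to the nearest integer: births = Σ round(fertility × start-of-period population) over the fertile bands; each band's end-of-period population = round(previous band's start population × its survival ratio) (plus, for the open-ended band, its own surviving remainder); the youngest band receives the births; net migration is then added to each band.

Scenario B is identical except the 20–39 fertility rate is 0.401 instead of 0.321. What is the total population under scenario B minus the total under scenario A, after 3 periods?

421

[period 1]
Births: 2190 × 0.321 = 703, 1540 × 0.129 = 199 ⇒ total 902
20–39: 1880 × 0.946 = 1778
40–59: 2190 × 0.939 = 2056
60+: 1540 × 0.92 + 1080 × 0.616 = 1417 + 665 = 2082
Net migration: 0–19 − 50 → 852; 60+ − 270 → 1812
Giving 852 / 1778 / 2056 / 1812.
[period 2]
Births: 1778 × 0.321 = 571, 2056 × 0.129 = 265 ⇒ total 836
20–39: 852 × 0.946 = 806
40–59: 1778 × 0.939 = 1670
60+: 2056 × 0.92 + 1812 × 0.616 = 1892 + 1116 = 3008
Net migration: 0–19 − 50 → 786; 60+ − 270 → 2738
Giving 786 / 806 / 1670 / 2738.
[period 3]
Births: 806 × 0.321 = 259, 1670 × 0.129 = 215 ⇒ total 474
20–39: 786 × 0.946 = 744
40–59: 806 × 0.939 = 757
60+: 1670 × 0.92 + 2738 × 0.616 = 1536 + 1687 = 3223
Net migration: 0–19 − 50 → 424; 60+ − 270 → 2953
Giving 424 / 744 / 757 / 2953.
Scenario A total after 3 periods: 4878
Scenario B projection —
[period 1]
Births: 2190 × 0.401 = 878, 1540 × 0.129 = 199 ⇒ total 1077
20–39: 1880 × 0.946 = 1778
40–59: 2190 × 0.939 = 2056
60+: 1540 × 0.92 + 1080 × 0.616 = 1417 + 665 = 2082
Net migration: 0–19 − 50 → 1027; 60+ − 270 → 1812
Giving 1027 / 1778 / 2056 / 1812.
[period 2]
Births: 1778 × 0.401 = 713, 2056 × 0.129 = 265 ⇒ total 978
20–39: 1027 × 0.946 = 972
40–59: 1778 × 0.939 = 1670
60+: 2056 × 0.92 + 1812 × 0.616 = 1892 + 1116 = 3008
Net migration: 0–19 − 50 → 928; 60+ − 270 → 2738
Giving 928 / 972 / 1670 / 2738.
[period 3]
Births: 972 × 0.401 = 390, 1670 × 0.129 = 215 ⇒ total 605
20–39: 928 × 0.946 = 878
40–59: 972 × 0.939 = 913
60+: 1670 × 0.92 + 2738 × 0.616 = 1536 + 1687 = 3223
Net migration: 0–19 − 50 → 555; 60+ − 270 → 2953
Giving 555 / 878 / 913 / 2953.
Scenario B total after 3 periods: 5299
Difference B − A = 5299 − 4878 = 421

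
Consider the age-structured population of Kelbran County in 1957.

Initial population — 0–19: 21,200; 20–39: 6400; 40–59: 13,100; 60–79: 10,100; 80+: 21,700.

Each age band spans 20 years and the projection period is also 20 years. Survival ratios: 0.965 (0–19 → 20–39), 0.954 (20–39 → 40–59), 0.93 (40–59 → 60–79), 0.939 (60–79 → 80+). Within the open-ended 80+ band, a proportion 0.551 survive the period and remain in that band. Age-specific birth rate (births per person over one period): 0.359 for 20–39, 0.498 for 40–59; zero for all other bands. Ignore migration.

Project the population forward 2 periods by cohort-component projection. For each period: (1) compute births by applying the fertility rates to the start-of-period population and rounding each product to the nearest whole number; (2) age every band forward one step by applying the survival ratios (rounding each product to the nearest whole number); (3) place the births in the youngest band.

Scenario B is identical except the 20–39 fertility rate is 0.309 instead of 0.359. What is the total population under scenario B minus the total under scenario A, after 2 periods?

Call the bands 1 to 5, youngest first.
— Period 1 —
Births: 6400 * 0.359 = 2298, 13100 * 0.498 = 6524 ⇒ total 8822
Band 2: 21200 * 0.965 = 20458
Band 3: 6400 * 0.954 = 6106
Band 4: 13100 * 0.93 = 12183
Band 5: 10100 * 0.939 + 21700 * 0.551 = 9484 + 11957 = 21441
→ [8822, 20458, 6106, 12183, 21441]
— Period 2 —
Births: 20458 * 0.359 = 7344, 6106 * 0.498 = 3041 ⇒ total 10385
Band 2: 8822 * 0.965 = 8513
Band 3: 20458 * 0.954 = 19517
Band 4: 6106 * 0.93 = 5679
Band 5: 12183 * 0.939 + 21441 * 0.551 = 11440 + 11814 = 23254
→ [10385, 8513, 19517, 5679, 23254]
Scenario A total after 2 periods: 67348
Scenario B projection —
— Period 1 —
Births: 6400 * 0.309 = 1978, 13100 * 0.498 = 6524 ⇒ total 8502
Band 2: 21200 * 0.965 = 20458
Band 3: 6400 * 0.954 = 6106
Band 4: 13100 * 0.93 = 12183
Band 5: 10100 * 0.939 + 21700 * 0.551 = 9484 + 11957 = 21441
→ [8502, 20458, 6106, 12183, 21441]
— Period 2 —
Births: 20458 * 0.309 = 6322, 6106 * 0.498 = 3041 ⇒ total 9363
Band 2: 8502 * 0.965 = 8204
Band 3: 20458 * 0.954 = 19517
Band 4: 6106 * 0.93 = 5679
Band 5: 12183 * 0.939 + 21441 * 0.551 = 11440 + 11814 = 23254
→ [9363, 8204, 19517, 5679, 23254]
Scenario B total after 2 periods: 66017
Difference B − A = 66017 − 67348 = -1331

-1331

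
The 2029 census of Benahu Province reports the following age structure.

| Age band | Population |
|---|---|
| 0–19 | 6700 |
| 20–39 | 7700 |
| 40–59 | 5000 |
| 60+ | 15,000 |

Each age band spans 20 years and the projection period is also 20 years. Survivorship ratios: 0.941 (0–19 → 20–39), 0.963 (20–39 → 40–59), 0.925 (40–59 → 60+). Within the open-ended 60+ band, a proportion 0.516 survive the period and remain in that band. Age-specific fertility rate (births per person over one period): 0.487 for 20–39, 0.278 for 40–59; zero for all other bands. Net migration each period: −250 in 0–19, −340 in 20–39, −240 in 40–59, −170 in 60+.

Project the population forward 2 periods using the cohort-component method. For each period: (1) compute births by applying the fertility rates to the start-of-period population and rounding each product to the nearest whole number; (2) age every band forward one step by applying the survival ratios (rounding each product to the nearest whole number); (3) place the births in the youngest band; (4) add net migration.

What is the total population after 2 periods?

Period 1:
Births: 7700 × 0.487 = 3750, 5000 × 0.278 = 1390 → 5140
20–39: 6700 × 0.941 = 6305
40–59: 7700 × 0.963 = 7415
60+: 5000 × 0.925 + 15000 × 0.516 = 4625 + 7740 = 12365
Net migration: 0–19 − 250 → 4890; 20–39 − 340 → 5965; 40–59 − 240 → 7175; 60+ − 170 → 12195
Giving 4890 / 5965 / 7175 / 12195.
Period 2:
Births: 5965 × 0.487 = 2905, 7175 × 0.278 = 1995 → 4900
20–39: 4890 × 0.941 = 4601
40–59: 5965 × 0.963 = 5744
60+: 7175 × 0.925 + 12195 × 0.516 = 6637 + 6293 = 12930
Net migration: 0–19 − 250 → 4650; 20–39 − 340 → 4261; 40–59 − 240 → 5504; 60+ − 170 → 12760
Giving 4650 / 4261 / 5504 / 12760.
Total after period 2: 4650 + 4261 + 5504 + 12760 = 27175

27175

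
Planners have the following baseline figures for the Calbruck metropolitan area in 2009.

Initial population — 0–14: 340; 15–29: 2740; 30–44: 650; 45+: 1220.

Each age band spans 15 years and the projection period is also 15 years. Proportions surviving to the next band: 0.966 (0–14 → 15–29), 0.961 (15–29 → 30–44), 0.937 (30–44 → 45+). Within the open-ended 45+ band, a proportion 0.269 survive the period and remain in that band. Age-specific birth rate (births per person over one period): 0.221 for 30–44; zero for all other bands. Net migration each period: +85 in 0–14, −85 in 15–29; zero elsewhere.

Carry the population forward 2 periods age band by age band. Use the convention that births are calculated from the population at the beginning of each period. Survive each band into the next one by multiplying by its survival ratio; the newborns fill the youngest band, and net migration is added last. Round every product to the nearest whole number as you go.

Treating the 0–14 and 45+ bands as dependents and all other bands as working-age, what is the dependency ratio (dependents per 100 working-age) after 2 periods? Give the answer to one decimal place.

(Bands numbered youngest = 1 to oldest = 4.)
Period 1:
Births: 650 × 0.221 = 144
Band 2: 340 × 0.966 = 328
Band 3: 2740 × 0.961 = 2633
Band 4: 650 × 0.937 + 1220 × 0.269 = 609 + 328 = 937
Net migration: Band 1 + 85 → 229; Band 2 − 85 → 243
Giving 229 / 243 / 2633 / 937.
Period 2:
Births: 2633 × 0.221 = 582
Band 2: 229 × 0.966 = 221
Band 3: 243 × 0.961 = 234
Band 4: 2633 × 0.937 + 937 × 0.269 = 2467 + 252 = 2719
Net migration: Band 1 + 85 → 667; Band 2 − 85 → 136
Giving 667 / 136 / 234 / 2719.
Dependents (band 0–14 + band 45+) = 667 + 2719 = 3386; working-age = 370; ratio = 3386/370 × 100 = 915.1

915.1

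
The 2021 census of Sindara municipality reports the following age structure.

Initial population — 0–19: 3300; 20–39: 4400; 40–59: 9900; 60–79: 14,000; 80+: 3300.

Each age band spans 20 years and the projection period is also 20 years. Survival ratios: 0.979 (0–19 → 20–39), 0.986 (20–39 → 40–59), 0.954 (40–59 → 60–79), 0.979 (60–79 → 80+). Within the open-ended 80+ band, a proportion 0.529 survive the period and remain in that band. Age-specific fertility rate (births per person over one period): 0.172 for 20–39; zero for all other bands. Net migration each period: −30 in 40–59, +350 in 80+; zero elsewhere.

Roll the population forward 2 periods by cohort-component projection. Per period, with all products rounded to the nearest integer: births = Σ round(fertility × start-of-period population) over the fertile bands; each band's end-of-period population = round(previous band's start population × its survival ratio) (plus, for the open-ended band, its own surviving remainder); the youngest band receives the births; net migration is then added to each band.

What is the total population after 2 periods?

26519

Period 1:
Births: 4400 × 0.172 = 757
20–39: 3300 × 0.979 = 3231
40–59: 4400 × 0.986 = 4338
60–79: 9900 × 0.954 = 9445
80+: 14000 × 0.979 + 3300 × 0.529 = 13706 + 1746 = 15452
Net migration: 40–59 − 30 → 4308; 80+ + 350 → 15802
Population now: 0–19=757, 20–39=3231, 40–59=4308, 60–79=9445, 80+=15802
Period 2:
Births: 3231 × 0.172 = 556
20–39: 757 × 0.979 = 741
40–59: 3231 × 0.986 = 3186
60–79: 4308 × 0.954 = 4110
80+: 9445 × 0.979 + 15802 × 0.529 = 9247 + 8359 = 17606
Net migration: 40–59 − 30 → 3156; 80+ + 350 → 17956
Population now: 0–19=556, 20–39=741, 40–59=3156, 60–79=4110, 80+=17956
Total after period 2: 556 + 741 + 3156 + 4110 + 17956 = 26519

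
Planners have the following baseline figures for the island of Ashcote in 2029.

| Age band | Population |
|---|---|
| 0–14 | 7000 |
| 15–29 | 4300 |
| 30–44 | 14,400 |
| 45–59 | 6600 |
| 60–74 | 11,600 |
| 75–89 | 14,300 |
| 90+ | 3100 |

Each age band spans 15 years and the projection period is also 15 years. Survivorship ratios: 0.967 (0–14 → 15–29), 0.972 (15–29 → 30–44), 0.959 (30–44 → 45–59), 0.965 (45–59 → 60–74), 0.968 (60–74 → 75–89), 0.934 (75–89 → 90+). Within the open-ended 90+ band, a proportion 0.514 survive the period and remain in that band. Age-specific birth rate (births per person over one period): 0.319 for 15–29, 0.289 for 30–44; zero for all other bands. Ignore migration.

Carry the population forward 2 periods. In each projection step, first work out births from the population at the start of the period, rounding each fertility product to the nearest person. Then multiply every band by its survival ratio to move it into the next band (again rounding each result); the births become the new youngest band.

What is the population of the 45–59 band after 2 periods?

Period 1:
Births: 4300 * 0.319 = 1372 ; 14400 * 0.289 = 4162 → total 5534
15–29: 7000 * 0.967 = 6769
30–44: 4300 * 0.972 = 4180
45–59: 14400 * 0.959 = 13810
60–74: 6600 * 0.965 = 6369
75–89: 11600 * 0.968 = 11229
90+: 14300 * 0.934 + 3100 * 0.514 = 13356 + 1593 = 14949
Population now: 0–14=5534, 15–29=6769, 30–44=4180, 45–59=13810, 60–74=6369, 75–89=11229, 90+=14949
Period 2:
Births: 6769 * 0.319 = 2159 ; 4180 * 0.289 = 1208 → total 3367
15–29: 5534 * 0.967 = 5351
30–44: 6769 * 0.972 = 6579
45–59: 4180 * 0.959 = 4009
60–74: 13810 * 0.965 = 13327
75–89: 6369 * 0.968 = 6165
90+: 11229 * 0.934 + 14949 * 0.514 = 10488 + 7684 = 18172
Population now: 0–14=3367, 15–29=5351, 30–44=6579, 45–59=4009, 60–74=13327, 75–89=6165, 90+=18172

4009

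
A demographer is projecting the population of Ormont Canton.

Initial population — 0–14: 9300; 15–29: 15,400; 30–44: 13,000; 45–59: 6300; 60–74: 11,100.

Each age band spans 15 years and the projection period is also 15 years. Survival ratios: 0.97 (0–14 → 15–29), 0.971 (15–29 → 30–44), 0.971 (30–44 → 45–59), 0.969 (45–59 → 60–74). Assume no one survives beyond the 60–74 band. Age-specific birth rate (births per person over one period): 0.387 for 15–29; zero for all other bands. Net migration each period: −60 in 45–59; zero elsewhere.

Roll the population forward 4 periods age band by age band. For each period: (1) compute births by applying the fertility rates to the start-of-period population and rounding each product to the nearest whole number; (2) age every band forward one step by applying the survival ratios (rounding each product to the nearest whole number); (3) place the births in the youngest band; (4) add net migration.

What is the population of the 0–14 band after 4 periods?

— Period 1 —
Births: 15400 × 0.387 = 5960
15–29: 9300 × 0.97 = 9021
30–44: 15400 × 0.971 = 14953
45–59: 13000 × 0.971 = 12623
60–74: 6300 × 0.969 = 6105
Net migration: 45–59 − 60 → 12563
→ [5960, 9021, 14953, 12563, 6105]
— Period 2 —
Births: 9021 × 0.387 = 3491
15–29: 5960 × 0.97 = 5781
30–44: 9021 × 0.971 = 8759
45–59: 14953 × 0.971 = 14519
60–74: 12563 × 0.969 = 12174
Net migration: 45–59 − 60 → 14459
→ [3491, 5781, 8759, 14459, 12174]
— Period 3 —
Births: 5781 × 0.387 = 2237
15–29: 3491 × 0.97 = 3386
30–44: 5781 × 0.971 = 5613
45–59: 8759 × 0.971 = 8505
60–74: 14459 × 0.969 = 14011
Net migration: 45–59 − 60 → 8445
→ [2237, 3386, 5613, 8445, 14011]
— Period 4 —
Births: 3386 × 0.387 = 1310
15–29: 2237 × 0.97 = 2170
30–44: 3386 × 0.971 = 3288
45–59: 5613 × 0.971 = 5450
60–74: 8445 × 0.969 = 8183
Net migration: 45–59 − 60 → 5390
→ [1310, 2170, 3288, 5390, 8183]

1310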